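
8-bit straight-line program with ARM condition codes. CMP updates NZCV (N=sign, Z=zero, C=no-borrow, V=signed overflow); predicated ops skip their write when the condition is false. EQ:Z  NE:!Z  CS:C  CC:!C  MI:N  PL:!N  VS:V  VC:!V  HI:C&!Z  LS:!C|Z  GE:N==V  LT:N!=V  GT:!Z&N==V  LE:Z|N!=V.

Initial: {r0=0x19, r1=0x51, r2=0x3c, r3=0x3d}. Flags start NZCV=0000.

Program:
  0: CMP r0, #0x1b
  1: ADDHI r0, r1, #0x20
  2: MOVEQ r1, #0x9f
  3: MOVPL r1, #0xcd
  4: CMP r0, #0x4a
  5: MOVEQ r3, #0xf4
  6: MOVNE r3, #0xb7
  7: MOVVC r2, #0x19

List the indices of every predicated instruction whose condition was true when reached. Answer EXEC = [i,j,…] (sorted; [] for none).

[0] flags=1000 → (cmp)
[1] flags=1000 HI?F → skip
[2] flags=1000 EQ?F → skip
[3] flags=1000 PL?F → skip
[4] flags=1000 → (cmp)
[5] flags=1000 EQ?F → skip
[6] flags=1000 NE?T → r3=0xb7
[7] flags=1000 VC?T → r2=0x19

EXEC = [6,7]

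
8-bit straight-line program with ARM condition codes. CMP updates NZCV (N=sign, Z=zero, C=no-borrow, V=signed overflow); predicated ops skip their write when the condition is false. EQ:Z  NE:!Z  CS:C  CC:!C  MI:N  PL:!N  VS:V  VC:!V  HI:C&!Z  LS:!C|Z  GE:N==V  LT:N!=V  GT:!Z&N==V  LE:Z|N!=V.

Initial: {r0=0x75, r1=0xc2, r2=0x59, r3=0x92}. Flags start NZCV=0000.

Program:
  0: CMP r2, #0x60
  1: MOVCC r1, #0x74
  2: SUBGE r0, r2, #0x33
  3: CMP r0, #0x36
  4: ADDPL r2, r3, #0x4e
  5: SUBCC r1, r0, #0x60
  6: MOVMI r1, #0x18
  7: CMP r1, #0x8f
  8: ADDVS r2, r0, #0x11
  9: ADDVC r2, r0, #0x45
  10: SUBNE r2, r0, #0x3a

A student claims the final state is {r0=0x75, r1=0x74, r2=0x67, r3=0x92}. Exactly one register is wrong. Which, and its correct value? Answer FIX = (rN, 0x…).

[0] flags=1000 → (cmp)
[1] flags=1000 CC?T → r1=0x74
[2] flags=1000 GE?F → skip
[3] flags=0010 → (cmp)
[4] flags=0010 PL?T → r2=0xe0
[5] flags=0010 CC?F → skip
[6] flags=0010 MI?F → skip
[7] flags=1001 → (cmp)
[8] flags=1001 VS?T → r2=0x86
[9] flags=1001 VC?F → skip
[10] flags=1001 NE?T → r2=0x3b

FIX = (r2, 0x3b)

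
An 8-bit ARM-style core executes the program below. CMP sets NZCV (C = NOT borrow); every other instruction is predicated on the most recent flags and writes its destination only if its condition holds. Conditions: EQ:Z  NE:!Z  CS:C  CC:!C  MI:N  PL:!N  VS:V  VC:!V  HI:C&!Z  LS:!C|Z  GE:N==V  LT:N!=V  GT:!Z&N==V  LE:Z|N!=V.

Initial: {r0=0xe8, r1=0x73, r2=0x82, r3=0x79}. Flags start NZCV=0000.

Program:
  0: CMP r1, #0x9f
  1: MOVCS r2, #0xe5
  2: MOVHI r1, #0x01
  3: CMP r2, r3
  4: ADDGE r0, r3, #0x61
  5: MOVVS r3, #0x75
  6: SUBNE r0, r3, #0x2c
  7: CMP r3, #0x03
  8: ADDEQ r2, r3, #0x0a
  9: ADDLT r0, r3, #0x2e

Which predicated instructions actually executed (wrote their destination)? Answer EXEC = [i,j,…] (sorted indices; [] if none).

EXEC = [5,6]

[0] flags=1001 → (cmp)
[1] flags=1001 CS?F → skip
[2] flags=1001 HI?F → skip
[3] flags=0011 → (cmp)
[4] flags=0011 GE?F → skip
[5] flags=0011 VS?T → r3=0x75
[6] flags=0011 NE?T → r0=0x49
[7] flags=0010 → (cmp)
[8] flags=0010 EQ?F → skip
[9] flags=0010 LT?F → skip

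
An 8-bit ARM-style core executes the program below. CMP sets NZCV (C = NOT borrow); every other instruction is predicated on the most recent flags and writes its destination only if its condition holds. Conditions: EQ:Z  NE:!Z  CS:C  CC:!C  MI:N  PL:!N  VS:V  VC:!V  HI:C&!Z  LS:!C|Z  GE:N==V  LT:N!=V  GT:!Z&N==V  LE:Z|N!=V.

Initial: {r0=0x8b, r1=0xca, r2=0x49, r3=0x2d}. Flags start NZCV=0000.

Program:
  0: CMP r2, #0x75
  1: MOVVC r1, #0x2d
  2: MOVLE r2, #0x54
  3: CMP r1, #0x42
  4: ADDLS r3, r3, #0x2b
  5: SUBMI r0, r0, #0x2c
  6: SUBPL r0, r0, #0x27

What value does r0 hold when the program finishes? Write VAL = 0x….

0: ✓ CMP  NZCV=1000
1: ✓ MOVVC  r1←0x2d
2: ✓ MOVLE  r2←0x54
3: ✓ CMP  NZCV=1000
4: ✓ ADDLS  r3←0x58
5: ✓ SUBMI  r0←0x5f
6: · SUBPL

VAL = 0x5f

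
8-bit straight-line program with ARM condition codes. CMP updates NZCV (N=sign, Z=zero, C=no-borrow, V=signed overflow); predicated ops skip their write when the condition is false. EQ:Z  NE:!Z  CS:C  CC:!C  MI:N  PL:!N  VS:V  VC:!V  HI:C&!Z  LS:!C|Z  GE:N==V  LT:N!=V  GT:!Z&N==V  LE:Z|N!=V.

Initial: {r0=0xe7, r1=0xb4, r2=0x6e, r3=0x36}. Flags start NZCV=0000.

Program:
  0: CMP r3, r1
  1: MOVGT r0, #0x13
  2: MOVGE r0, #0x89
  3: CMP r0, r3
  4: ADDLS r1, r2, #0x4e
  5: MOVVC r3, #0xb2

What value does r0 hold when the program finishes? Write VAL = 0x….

[0] flags=1001 → (cmp)
[1] flags=1001 GT?T → r0=0x13
[2] flags=1001 GE?T → r0=0x89
[3] flags=0011 → (cmp)
[4] flags=0011 LS?F → skip
[5] flags=0011 VC?F → skip

VAL = 0x89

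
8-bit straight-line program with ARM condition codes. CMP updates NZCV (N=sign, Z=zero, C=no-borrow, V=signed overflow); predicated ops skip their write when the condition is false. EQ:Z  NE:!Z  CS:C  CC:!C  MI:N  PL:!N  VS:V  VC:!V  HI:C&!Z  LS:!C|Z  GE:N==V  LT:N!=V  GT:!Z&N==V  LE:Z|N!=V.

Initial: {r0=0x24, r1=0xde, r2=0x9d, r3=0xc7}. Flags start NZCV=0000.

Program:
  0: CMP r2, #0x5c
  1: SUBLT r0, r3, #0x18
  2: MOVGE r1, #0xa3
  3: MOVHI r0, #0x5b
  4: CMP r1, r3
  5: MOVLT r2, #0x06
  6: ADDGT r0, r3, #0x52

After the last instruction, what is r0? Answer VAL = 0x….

VAL = 0x19

[0] flags=0011 → (cmp)
[1] flags=0011 LT?T → r0=0xaf
[2] flags=0011 GE?F → skip
[3] flags=0011 HI?T → r0=0x5b
[4] flags=0010 → (cmp)
[5] flags=0010 LT?F → skip
[6] flags=0010 GT?T → r0=0x19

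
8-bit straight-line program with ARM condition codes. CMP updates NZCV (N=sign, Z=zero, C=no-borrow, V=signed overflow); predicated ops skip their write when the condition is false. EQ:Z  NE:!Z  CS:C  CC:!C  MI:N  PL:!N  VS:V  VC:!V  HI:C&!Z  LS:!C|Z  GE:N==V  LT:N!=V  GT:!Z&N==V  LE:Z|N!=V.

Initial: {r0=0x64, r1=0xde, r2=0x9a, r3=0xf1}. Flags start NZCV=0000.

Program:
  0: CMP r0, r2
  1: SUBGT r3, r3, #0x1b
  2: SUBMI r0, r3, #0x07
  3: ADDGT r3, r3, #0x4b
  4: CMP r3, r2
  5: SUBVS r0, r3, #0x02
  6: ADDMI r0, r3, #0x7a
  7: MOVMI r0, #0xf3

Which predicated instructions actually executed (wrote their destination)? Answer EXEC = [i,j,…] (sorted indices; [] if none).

[0] flags=1001 → (cmp)
[1] flags=1001 GT?T → r3=0xd6
[2] flags=1001 MI?T → r0=0xcf
[3] flags=1001 GT?T → r3=0x21
[4] flags=1001 → (cmp)
[5] flags=1001 VS?T → r0=0x1f
[6] flags=1001 MI?T → r0=0x9b
[7] flags=1001 MI?T → r0=0xf3

EXEC = [1,2,3,5,6,7]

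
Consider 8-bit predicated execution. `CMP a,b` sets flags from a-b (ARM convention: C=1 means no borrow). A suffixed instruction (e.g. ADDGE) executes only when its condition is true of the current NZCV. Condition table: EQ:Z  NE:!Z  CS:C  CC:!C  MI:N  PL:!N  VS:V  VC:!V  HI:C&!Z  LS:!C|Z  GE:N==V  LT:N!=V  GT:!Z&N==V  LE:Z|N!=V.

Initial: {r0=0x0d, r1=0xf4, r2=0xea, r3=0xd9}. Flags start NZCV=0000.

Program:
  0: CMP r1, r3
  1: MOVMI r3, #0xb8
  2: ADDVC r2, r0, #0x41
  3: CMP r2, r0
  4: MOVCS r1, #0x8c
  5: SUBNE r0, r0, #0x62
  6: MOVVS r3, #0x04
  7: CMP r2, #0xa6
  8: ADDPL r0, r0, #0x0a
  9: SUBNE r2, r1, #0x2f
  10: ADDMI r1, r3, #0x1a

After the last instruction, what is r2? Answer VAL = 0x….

0: ✓ CMP  NZCV=0010
1: · MOVMI
2: ✓ ADDVC  r2←0x4e
3: ✓ CMP  NZCV=0010
4: ✓ MOVCS  r1←0x8c
5: ✓ SUBNE  r0←0xab
6: · MOVVS
7: ✓ CMP  NZCV=1001
8: · ADDPL
9: ✓ SUBNE  r2←0x5d
10: ✓ ADDMI  r1←0xf3

VAL = 0x5d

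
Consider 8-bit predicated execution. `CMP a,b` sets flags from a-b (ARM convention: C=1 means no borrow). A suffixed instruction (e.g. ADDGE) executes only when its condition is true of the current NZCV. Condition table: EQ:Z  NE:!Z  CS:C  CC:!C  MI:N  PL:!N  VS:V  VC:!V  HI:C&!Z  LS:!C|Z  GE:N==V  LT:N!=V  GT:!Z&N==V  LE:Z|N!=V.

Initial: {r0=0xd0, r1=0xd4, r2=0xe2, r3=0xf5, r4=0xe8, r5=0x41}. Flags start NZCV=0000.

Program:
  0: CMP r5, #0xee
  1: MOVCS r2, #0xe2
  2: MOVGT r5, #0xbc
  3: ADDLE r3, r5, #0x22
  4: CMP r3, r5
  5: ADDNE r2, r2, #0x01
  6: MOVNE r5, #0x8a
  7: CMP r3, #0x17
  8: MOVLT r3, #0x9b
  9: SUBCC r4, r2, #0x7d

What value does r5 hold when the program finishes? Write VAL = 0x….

0: ✓ CMP  NZCV=0000
1: · MOVCS
2: ✓ MOVGT  r5←0xbc
3: · ADDLE
4: ✓ CMP  NZCV=0010
5: ✓ ADDNE  r2←0xe3
6: ✓ MOVNE  r5←0x8a
7: ✓ CMP  NZCV=1010
8: ✓ MOVLT  r3←0x9b
9: · SUBCC

VAL = 0x8a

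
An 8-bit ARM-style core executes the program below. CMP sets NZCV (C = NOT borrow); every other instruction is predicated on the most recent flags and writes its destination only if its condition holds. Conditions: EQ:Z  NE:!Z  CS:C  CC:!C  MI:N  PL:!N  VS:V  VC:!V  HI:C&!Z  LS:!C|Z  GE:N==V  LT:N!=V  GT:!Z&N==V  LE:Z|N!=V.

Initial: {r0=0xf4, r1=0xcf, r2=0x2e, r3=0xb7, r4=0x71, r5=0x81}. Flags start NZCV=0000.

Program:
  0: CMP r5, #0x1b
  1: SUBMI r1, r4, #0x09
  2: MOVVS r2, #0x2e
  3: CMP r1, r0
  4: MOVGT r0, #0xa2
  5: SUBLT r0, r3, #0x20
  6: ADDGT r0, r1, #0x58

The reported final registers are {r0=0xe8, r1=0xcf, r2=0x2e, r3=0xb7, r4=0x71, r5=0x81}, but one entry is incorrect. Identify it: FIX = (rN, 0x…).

FIX = (r0, 0x97)

[0] flags=0011 → (cmp)
[1] flags=0011 MI?F → skip
[2] flags=0011 VS?T → r2=0x2e
[3] flags=1000 → (cmp)
[4] flags=1000 GT?F → skip
[5] flags=1000 LT?T → r0=0x97
[6] flags=1000 GT?F → skip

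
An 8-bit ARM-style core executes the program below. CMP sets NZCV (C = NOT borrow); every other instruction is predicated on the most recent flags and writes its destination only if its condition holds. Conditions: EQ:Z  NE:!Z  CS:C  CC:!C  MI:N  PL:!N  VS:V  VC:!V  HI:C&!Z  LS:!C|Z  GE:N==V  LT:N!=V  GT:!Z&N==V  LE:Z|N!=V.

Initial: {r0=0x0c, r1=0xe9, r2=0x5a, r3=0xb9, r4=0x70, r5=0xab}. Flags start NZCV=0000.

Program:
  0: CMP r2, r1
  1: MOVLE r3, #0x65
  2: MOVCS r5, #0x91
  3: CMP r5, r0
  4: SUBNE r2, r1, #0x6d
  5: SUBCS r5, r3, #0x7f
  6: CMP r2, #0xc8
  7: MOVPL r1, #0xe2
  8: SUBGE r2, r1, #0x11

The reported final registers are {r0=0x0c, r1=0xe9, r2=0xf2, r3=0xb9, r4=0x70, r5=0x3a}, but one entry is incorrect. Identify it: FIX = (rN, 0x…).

FIX = (r2, 0xd8)

0: ✓ CMP  NZCV=0000
1: · MOVLE
2: · MOVCS
3: ✓ CMP  NZCV=1010
4: ✓ SUBNE  r2←0x7c
5: ✓ SUBCS  r5←0x3a
6: ✓ CMP  NZCV=1001
7: · MOVPL
8: ✓ SUBGE  r2←0xd8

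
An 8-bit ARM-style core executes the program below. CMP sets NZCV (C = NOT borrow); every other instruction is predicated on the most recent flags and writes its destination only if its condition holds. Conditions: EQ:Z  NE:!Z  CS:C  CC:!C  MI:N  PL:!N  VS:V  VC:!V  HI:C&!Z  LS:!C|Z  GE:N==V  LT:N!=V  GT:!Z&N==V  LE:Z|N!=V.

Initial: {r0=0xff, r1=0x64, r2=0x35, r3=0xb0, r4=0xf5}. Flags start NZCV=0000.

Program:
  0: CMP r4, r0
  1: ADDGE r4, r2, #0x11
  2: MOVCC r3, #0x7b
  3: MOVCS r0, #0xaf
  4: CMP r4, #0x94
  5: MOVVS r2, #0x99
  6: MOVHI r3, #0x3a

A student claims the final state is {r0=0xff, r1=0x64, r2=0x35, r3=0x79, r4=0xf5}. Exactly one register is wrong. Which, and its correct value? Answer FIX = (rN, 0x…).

FIX = (r3, 0x3a)

[0] flags=1000 → (cmp)
[1] flags=1000 GE?F → skip
[2] flags=1000 CC?T → r3=0x7b
[3] flags=1000 CS?F → skip
[4] flags=0010 → (cmp)
[5] flags=0010 VS?F → skip
[6] flags=0010 HI?T → r3=0x3a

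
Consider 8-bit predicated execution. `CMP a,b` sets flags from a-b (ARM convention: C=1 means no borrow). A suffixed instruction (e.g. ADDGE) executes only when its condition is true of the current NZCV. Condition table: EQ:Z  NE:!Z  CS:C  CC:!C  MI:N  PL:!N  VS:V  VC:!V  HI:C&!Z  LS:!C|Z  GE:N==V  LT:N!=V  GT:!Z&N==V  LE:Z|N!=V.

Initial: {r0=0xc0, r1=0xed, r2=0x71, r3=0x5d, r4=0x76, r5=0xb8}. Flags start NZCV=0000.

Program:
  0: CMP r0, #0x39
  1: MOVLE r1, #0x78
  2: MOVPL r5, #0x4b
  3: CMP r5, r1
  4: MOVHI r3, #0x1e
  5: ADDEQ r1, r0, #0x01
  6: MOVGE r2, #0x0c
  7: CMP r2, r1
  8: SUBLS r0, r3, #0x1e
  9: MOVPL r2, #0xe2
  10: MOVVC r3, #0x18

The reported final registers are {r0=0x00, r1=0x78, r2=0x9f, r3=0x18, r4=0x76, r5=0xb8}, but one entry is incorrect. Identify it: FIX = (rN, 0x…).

0: ✓ CMP  NZCV=1010
1: ✓ MOVLE  r1←0x78
2: · MOVPL
3: ✓ CMP  NZCV=0011
4: ✓ MOVHI  r3←0x1e
5: · ADDEQ
6: · MOVGE
7: ✓ CMP  NZCV=1000
8: ✓ SUBLS  r0←0x00
9: · MOVPL
10: ✓ MOVVC  r3←0x18

FIX = (r2, 0x71)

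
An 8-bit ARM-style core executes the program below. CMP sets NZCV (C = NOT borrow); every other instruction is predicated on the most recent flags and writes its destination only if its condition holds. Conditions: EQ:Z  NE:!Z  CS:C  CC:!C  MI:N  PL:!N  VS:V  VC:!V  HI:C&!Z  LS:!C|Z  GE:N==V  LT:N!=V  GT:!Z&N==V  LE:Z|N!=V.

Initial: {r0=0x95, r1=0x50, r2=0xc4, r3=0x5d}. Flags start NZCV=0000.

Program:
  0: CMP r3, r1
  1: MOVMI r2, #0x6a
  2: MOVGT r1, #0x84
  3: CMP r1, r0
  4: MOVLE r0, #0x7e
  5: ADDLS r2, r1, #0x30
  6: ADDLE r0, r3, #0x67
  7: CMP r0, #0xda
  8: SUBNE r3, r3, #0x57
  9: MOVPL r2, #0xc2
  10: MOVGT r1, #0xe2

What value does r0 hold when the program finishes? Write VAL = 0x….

VAL = 0xc4

[0] flags=0010 → (cmp)
[1] flags=0010 MI?F → skip
[2] flags=0010 GT?T → r1=0x84
[3] flags=1000 → (cmp)
[4] flags=1000 LE?T → r0=0x7e
[5] flags=1000 LS?T → r2=0xb4
[6] flags=1000 LE?T → r0=0xc4
[7] flags=1000 → (cmp)
[8] flags=1000 NE?T → r3=0x06
[9] flags=1000 PL?F → skip
[10] flags=1000 GT?F → skip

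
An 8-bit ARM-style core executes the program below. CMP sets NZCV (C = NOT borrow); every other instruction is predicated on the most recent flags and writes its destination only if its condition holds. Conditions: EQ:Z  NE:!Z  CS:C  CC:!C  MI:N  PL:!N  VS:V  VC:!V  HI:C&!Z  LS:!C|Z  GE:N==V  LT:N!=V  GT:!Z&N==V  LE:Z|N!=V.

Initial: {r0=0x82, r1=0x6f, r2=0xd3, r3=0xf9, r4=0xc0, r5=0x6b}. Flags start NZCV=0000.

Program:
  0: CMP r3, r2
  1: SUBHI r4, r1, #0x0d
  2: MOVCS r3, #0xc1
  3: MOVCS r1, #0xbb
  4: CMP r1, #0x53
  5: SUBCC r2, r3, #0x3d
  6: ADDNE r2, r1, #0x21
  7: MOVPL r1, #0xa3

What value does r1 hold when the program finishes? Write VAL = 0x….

VAL = 0xa3

[0] flags=0010 → (cmp)
[1] flags=0010 HI?T → r4=0x62
[2] flags=0010 CS?T → r3=0xc1
[3] flags=0010 CS?T → r1=0xbb
[4] flags=0011 → (cmp)
[5] flags=0011 CC?F → skip
[6] flags=0011 NE?T → r2=0xdc
[7] flags=0011 PL?T → r1=0xa3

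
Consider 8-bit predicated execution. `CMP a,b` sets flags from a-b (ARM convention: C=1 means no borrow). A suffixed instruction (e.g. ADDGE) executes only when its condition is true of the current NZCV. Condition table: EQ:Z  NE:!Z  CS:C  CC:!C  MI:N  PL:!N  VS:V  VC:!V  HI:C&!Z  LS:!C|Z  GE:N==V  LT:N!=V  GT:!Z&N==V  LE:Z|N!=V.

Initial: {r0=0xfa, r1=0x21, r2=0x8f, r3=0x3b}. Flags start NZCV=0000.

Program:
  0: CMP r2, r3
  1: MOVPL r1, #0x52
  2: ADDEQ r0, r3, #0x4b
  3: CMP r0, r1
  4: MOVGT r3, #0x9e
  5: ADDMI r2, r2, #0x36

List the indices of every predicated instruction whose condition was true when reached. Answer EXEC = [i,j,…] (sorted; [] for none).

[0] flags=0011 → (cmp)
[1] flags=0011 PL?T → r1=0x52
[2] flags=0011 EQ?F → skip
[3] flags=1010 → (cmp)
[4] flags=1010 GT?F → skip
[5] flags=1010 MI?T → r2=0xc5

EXEC = [1,5]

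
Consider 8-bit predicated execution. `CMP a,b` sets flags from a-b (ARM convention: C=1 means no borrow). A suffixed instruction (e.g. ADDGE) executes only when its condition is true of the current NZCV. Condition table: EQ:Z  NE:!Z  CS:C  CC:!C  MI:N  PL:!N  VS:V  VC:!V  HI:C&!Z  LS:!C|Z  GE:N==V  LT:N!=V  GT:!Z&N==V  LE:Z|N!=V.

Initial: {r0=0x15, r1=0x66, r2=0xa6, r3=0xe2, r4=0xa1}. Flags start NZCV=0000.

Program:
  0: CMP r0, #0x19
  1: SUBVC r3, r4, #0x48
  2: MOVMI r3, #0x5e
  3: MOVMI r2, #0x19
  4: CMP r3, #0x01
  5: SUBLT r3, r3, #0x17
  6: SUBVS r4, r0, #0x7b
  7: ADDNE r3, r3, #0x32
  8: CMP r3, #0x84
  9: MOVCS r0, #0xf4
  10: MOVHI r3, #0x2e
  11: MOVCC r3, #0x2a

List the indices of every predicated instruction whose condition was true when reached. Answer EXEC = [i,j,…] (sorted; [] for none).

EXEC = [1,2,3,7,9,10]

0: ✓ CMP  NZCV=1000
1: ✓ SUBVC  r3←0x59
2: ✓ MOVMI  r3←0x5e
3: ✓ MOVMI  r2←0x19
4: ✓ CMP  NZCV=0010
5: · SUBLT
6: · SUBVS
7: ✓ ADDNE  r3←0x90
8: ✓ CMP  NZCV=0010
9: ✓ MOVCS  r0←0xf4
10: ✓ MOVHI  r3←0x2e
11: · MOVCC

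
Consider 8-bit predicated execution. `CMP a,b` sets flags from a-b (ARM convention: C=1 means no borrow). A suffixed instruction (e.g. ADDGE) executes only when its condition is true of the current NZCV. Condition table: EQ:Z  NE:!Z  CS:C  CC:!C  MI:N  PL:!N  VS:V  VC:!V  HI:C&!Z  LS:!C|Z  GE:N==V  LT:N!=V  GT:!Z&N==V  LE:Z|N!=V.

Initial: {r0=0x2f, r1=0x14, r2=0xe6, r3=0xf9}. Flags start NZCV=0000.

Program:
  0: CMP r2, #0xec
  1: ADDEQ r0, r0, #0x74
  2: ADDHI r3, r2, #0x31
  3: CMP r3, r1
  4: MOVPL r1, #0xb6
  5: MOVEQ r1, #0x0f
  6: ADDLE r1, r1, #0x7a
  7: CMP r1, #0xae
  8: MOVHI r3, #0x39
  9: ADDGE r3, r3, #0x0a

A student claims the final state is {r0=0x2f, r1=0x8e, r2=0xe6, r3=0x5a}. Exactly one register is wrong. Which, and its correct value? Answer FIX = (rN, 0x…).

[0] flags=1000 → (cmp)
[1] flags=1000 EQ?F → skip
[2] flags=1000 HI?F → skip
[3] flags=1010 → (cmp)
[4] flags=1010 PL?F → skip
[5] flags=1010 EQ?F → skip
[6] flags=1010 LE?T → r1=0x8e
[7] flags=1000 → (cmp)
[8] flags=1000 HI?F → skip
[9] flags=1000 GE?F → skip

FIX = (r3, 0xf9)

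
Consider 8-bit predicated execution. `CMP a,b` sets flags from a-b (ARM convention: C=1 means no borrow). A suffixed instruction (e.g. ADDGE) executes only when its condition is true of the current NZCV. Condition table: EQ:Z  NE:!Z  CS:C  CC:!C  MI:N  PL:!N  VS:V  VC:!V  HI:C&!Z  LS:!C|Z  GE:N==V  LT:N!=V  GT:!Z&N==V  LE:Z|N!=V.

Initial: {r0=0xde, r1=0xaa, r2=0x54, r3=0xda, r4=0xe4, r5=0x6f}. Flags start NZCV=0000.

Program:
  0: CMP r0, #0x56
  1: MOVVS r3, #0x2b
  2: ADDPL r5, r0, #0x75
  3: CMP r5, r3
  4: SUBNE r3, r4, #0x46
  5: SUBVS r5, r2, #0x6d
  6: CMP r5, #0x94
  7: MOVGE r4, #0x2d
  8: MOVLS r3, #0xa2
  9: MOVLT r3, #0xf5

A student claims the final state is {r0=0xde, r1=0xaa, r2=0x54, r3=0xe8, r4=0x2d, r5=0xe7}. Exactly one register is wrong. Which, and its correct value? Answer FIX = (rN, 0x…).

0: ✓ CMP  NZCV=1010
1: · MOVVS
2: · ADDPL
3: ✓ CMP  NZCV=1001
4: ✓ SUBNE  r3←0x9e
5: ✓ SUBVS  r5←0xe7
6: ✓ CMP  NZCV=0010
7: ✓ MOVGE  r4←0x2d
8: · MOVLS
9: · MOVLT

FIX = (r3, 0x9e)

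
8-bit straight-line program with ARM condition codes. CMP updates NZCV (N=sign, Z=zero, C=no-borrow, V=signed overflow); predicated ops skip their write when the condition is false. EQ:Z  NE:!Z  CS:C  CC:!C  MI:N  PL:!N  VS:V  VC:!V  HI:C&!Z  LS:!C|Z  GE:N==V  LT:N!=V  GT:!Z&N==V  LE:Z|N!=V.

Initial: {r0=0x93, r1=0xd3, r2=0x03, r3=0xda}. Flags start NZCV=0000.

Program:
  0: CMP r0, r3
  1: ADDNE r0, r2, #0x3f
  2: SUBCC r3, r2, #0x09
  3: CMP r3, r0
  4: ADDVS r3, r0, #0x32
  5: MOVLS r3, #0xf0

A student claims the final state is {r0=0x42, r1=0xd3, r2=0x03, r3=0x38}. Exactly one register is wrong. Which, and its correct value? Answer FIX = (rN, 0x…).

FIX = (r3, 0xfa)

[0] flags=1000 → (cmp)
[1] flags=1000 NE?T → r0=0x42
[2] flags=1000 CC?T → r3=0xfa
[3] flags=1010 → (cmp)
[4] flags=1010 VS?F → skip
[5] flags=1010 LS?F → skip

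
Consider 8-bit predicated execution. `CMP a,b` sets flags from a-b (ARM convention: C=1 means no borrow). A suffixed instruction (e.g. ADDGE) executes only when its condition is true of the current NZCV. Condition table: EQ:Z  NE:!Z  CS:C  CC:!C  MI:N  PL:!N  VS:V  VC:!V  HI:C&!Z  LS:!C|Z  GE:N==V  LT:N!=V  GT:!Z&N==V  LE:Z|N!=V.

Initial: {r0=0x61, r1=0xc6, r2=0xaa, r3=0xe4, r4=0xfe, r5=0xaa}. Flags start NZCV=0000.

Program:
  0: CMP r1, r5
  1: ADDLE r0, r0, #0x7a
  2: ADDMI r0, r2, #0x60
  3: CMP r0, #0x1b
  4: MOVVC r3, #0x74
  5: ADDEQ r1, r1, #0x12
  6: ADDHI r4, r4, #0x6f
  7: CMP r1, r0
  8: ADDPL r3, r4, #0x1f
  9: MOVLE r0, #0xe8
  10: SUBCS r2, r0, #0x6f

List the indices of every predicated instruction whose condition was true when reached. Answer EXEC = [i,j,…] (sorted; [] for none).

EXEC = [4,6,8,9,10]

0: ✓ CMP  NZCV=0010
1: · ADDLE
2: · ADDMI
3: ✓ CMP  NZCV=0010
4: ✓ MOVVC  r3←0x74
5: · ADDEQ
6: ✓ ADDHI  r4←0x6d
7: ✓ CMP  NZCV=0011
8: ✓ ADDPL  r3←0x8c
9: ✓ MOVLE  r0←0xe8
10: ✓ SUBCS  r2←0x79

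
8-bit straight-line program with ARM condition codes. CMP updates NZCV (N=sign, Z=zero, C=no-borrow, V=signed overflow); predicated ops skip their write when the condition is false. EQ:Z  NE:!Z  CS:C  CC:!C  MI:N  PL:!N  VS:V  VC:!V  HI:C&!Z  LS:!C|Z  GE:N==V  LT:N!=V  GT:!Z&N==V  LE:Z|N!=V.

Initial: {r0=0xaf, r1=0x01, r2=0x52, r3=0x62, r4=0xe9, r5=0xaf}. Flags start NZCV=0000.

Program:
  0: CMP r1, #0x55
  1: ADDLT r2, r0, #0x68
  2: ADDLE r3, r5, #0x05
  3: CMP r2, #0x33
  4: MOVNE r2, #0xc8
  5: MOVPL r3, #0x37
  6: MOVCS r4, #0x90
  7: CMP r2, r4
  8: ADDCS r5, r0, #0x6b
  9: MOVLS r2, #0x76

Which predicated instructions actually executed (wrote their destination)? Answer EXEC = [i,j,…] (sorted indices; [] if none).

EXEC = [1,2,4,9]

0: ✓ CMP  NZCV=1000
1: ✓ ADDLT  r2←0x17
2: ✓ ADDLE  r3←0xb4
3: ✓ CMP  NZCV=1000
4: ✓ MOVNE  r2←0xc8
5: · MOVPL
6: · MOVCS
7: ✓ CMP  NZCV=1000
8: · ADDCS
9: ✓ MOVLS  r2←0x76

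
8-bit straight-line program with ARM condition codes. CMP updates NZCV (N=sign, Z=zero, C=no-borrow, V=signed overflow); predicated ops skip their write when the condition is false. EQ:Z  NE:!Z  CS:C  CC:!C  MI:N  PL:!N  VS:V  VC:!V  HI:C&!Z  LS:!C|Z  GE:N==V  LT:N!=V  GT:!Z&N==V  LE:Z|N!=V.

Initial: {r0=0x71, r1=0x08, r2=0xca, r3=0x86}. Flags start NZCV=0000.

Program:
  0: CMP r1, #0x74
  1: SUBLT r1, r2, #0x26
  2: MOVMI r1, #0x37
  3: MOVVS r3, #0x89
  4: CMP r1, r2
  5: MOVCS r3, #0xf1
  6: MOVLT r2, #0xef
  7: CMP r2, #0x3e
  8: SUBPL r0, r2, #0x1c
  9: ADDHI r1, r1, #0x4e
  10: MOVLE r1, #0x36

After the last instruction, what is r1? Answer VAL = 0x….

VAL = 0x36

[0] flags=1000 → (cmp)
[1] flags=1000 LT?T → r1=0xa4
[2] flags=1000 MI?T → r1=0x37
[3] flags=1000 VS?F → skip
[4] flags=0000 → (cmp)
[5] flags=0000 CS?F → skip
[6] flags=0000 LT?F → skip
[7] flags=1010 → (cmp)
[8] flags=1010 PL?F → skip
[9] flags=1010 HI?T → r1=0x85
[10] flags=1010 LE?T → r1=0x36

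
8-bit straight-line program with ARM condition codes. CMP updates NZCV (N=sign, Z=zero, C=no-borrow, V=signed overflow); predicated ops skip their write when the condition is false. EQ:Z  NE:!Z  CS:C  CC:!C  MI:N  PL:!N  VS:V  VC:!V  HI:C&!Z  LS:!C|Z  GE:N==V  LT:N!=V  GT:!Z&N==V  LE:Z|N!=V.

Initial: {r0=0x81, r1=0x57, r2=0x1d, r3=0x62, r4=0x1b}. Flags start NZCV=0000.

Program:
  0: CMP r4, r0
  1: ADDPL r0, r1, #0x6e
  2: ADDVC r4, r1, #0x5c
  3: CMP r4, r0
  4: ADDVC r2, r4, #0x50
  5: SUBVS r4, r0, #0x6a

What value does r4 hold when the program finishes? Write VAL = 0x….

0: ✓ CMP  NZCV=1001
1: · ADDPL
2: · ADDVC
3: ✓ CMP  NZCV=1001
4: · ADDVC
5: ✓ SUBVS  r4←0x17

VAL = 0x17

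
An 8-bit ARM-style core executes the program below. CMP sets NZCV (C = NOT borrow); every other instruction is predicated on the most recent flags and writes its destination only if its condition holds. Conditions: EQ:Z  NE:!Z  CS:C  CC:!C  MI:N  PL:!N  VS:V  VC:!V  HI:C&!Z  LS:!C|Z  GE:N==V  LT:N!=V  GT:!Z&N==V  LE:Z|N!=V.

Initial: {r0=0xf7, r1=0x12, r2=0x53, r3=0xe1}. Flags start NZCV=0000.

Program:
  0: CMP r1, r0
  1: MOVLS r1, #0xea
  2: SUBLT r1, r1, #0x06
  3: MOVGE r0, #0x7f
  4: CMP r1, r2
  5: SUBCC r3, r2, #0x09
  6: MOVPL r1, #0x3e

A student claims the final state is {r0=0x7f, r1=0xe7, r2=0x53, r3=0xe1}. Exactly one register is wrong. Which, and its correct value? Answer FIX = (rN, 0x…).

[0] flags=0000 → (cmp)
[1] flags=0000 LS?T → r1=0xea
[2] flags=0000 LT?F → skip
[3] flags=0000 GE?T → r0=0x7f
[4] flags=1010 → (cmp)
[5] flags=1010 CC?F → skip
[6] flags=1010 PL?F → skip

FIX = (r1, 0xea)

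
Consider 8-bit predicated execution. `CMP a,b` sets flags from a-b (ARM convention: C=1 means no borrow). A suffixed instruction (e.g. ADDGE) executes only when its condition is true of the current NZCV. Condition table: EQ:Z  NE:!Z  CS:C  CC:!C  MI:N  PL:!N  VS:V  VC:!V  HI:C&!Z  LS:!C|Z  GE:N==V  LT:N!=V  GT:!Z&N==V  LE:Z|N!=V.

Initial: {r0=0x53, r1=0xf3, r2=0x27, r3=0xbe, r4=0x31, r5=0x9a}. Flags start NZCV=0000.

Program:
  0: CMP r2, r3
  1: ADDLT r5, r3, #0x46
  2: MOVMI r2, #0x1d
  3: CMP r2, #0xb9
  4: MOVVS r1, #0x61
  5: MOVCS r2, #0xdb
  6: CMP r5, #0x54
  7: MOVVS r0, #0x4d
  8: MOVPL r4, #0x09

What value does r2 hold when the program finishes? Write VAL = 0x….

VAL = 0x27

0: ✓ CMP  NZCV=0000
1: · ADDLT
2: · MOVMI
3: ✓ CMP  NZCV=0000
4: · MOVVS
5: · MOVCS
6: ✓ CMP  NZCV=0011
7: ✓ MOVVS  r0←0x4d
8: ✓ MOVPL  r4←0x09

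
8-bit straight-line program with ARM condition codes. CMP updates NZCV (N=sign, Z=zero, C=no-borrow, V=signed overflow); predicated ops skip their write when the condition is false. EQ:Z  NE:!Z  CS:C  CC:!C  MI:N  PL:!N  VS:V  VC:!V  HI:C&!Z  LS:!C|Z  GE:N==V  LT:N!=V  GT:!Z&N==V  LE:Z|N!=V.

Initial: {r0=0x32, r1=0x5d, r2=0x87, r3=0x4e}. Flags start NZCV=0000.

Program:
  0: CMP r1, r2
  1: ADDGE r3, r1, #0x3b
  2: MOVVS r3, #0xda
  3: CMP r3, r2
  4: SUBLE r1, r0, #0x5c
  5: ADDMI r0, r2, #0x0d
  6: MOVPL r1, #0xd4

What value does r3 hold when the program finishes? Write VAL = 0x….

[0] flags=1001 → (cmp)
[1] flags=1001 GE?T → r3=0x98
[2] flags=1001 VS?T → r3=0xda
[3] flags=0010 → (cmp)
[4] flags=0010 LE?F → skip
[5] flags=0010 MI?F → skip
[6] flags=0010 PL?T → r1=0xd4

VAL = 0xda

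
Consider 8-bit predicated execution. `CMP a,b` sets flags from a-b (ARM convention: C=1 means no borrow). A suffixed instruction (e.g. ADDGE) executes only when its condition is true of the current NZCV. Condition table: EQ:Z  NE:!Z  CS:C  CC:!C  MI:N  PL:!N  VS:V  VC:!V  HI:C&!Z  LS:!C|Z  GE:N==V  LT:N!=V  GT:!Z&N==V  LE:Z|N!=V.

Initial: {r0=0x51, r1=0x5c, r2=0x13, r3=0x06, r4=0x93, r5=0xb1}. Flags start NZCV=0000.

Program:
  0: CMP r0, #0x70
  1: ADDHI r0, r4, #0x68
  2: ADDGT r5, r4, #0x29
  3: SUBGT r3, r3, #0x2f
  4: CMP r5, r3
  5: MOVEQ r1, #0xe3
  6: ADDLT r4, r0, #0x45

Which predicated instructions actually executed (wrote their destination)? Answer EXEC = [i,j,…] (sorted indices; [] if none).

0: ✓ CMP  NZCV=1000
1: · ADDHI
2: · ADDGT
3: · SUBGT
4: ✓ CMP  NZCV=1010
5: · MOVEQ
6: ✓ ADDLT  r4←0x96

EXEC = [6]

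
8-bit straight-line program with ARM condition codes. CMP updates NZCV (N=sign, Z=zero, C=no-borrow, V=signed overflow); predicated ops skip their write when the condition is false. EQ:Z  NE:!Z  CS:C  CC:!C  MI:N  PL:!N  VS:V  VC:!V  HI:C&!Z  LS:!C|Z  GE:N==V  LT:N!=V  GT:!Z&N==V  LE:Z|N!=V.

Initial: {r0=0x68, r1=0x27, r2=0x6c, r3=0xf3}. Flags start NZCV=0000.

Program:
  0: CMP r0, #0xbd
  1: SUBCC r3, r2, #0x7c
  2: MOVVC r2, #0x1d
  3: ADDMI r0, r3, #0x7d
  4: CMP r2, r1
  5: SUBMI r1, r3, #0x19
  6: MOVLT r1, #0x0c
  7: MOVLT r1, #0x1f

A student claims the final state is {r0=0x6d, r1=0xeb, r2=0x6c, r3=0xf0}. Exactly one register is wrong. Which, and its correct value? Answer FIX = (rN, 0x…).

0: ✓ CMP  NZCV=1001
1: ✓ SUBCC  r3←0xf0
2: · MOVVC
3: ✓ ADDMI  r0←0x6d
4: ✓ CMP  NZCV=0010
5: · SUBMI
6: · MOVLT
7: · MOVLT

FIX = (r1, 0x27)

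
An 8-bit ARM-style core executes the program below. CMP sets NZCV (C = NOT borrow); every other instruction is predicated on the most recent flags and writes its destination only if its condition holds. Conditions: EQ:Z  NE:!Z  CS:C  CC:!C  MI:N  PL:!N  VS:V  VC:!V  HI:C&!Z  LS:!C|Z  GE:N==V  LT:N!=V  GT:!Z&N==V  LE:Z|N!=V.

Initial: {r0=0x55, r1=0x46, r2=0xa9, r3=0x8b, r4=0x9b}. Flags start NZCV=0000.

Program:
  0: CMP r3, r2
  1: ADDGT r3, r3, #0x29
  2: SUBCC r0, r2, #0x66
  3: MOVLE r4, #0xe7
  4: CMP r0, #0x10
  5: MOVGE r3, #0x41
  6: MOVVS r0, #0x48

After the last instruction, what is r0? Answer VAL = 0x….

VAL = 0x43

[0] flags=1000 → (cmp)
[1] flags=1000 GT?F → skip
[2] flags=1000 CC?T → r0=0x43
[3] flags=1000 LE?T → r4=0xe7
[4] flags=0010 → (cmp)
[5] flags=0010 GE?T → r3=0x41
[6] flags=0010 VS?F → skip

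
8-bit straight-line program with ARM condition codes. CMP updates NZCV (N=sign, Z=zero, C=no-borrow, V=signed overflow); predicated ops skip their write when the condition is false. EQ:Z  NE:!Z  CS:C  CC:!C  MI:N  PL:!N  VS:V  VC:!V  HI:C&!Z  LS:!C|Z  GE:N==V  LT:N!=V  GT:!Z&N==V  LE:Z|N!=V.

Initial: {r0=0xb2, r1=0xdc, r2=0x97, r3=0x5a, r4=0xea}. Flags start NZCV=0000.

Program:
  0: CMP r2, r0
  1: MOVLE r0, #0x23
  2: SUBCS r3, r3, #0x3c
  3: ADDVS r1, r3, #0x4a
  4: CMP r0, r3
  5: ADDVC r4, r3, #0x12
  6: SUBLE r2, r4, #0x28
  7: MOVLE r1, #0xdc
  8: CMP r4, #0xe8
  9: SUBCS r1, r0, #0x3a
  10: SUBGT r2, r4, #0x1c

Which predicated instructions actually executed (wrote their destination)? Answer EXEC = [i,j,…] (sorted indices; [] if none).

EXEC = [1,5,6,7,10]

[0] flags=1000 → (cmp)
[1] flags=1000 LE?T → r0=0x23
[2] flags=1000 CS?F → skip
[3] flags=1000 VS?F → skip
[4] flags=1000 → (cmp)
[5] flags=1000 VC?T → r4=0x6c
[6] flags=1000 LE?T → r2=0x44
[7] flags=1000 LE?T → r1=0xdc
[8] flags=1001 → (cmp)
[9] flags=1001 CS?F → skip
[10] flags=1001 GT?T → r2=0x50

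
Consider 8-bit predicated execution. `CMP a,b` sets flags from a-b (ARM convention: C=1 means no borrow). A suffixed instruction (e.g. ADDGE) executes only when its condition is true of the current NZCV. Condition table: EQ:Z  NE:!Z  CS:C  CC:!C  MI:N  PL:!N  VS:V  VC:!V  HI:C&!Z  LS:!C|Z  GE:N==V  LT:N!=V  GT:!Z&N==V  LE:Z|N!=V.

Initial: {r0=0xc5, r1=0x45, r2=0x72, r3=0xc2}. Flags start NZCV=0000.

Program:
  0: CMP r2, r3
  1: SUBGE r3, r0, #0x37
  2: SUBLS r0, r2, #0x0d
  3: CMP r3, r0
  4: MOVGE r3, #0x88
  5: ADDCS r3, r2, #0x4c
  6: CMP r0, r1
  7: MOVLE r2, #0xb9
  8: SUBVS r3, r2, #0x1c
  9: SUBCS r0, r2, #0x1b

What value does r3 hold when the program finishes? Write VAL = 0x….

VAL = 0xbe

[0] flags=1001 → (cmp)
[1] flags=1001 GE?T → r3=0x8e
[2] flags=1001 LS?T → r0=0x65
[3] flags=0011 → (cmp)
[4] flags=0011 GE?F → skip
[5] flags=0011 CS?T → r3=0xbe
[6] flags=0010 → (cmp)
[7] flags=0010 LE?F → skip
[8] flags=0010 VS?F → skip
[9] flags=0010 CS?T → r0=0x57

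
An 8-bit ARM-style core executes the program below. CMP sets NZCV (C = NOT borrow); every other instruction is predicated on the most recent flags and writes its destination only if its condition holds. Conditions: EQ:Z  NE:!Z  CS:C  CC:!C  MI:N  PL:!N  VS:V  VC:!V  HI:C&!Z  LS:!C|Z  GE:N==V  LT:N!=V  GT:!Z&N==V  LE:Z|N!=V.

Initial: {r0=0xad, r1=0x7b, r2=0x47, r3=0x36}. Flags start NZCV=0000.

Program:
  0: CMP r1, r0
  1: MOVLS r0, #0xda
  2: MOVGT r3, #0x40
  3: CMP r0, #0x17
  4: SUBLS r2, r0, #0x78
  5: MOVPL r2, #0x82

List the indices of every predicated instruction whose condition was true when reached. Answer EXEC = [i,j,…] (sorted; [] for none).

0: ✓ CMP  NZCV=1001
1: ✓ MOVLS  r0←0xda
2: ✓ MOVGT  r3←0x40
3: ✓ CMP  NZCV=1010
4: · SUBLS
5: · MOVPL

EXEC = [1,2]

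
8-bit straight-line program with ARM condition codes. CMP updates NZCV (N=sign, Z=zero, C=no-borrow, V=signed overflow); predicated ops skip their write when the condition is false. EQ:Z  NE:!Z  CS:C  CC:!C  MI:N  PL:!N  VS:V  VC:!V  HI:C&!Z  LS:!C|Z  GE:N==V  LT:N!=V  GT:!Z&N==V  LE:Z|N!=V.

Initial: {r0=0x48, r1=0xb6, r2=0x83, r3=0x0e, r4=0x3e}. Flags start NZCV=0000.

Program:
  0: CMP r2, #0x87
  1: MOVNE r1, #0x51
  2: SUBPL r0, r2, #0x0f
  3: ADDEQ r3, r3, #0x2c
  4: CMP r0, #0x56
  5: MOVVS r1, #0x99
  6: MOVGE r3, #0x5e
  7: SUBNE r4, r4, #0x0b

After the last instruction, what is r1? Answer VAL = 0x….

[0] flags=1000 → (cmp)
[1] flags=1000 NE?T → r1=0x51
[2] flags=1000 PL?F → skip
[3] flags=1000 EQ?F → skip
[4] flags=1000 → (cmp)
[5] flags=1000 VS?F → skip
[6] flags=1000 GE?F → skip
[7] flags=1000 NE?T → r4=0x33

VAL = 0x51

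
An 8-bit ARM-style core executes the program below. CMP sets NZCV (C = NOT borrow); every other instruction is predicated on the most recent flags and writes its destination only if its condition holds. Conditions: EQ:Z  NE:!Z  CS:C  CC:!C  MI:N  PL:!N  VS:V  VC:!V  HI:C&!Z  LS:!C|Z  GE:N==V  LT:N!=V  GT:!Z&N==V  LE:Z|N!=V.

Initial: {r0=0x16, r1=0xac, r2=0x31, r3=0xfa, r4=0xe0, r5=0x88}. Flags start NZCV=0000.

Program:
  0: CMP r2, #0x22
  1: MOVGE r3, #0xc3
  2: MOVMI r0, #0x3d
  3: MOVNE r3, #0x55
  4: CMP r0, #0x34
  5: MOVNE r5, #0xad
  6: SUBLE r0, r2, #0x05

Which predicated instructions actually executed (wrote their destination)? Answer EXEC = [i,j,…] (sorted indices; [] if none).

[0] flags=0010 → (cmp)
[1] flags=0010 GE?T → r3=0xc3
[2] flags=0010 MI?F → skip
[3] flags=0010 NE?T → r3=0x55
[4] flags=1000 → (cmp)
[5] flags=1000 NE?T → r5=0xad
[6] flags=1000 LE?T → r0=0x2c

EXEC = [1,3,5,6]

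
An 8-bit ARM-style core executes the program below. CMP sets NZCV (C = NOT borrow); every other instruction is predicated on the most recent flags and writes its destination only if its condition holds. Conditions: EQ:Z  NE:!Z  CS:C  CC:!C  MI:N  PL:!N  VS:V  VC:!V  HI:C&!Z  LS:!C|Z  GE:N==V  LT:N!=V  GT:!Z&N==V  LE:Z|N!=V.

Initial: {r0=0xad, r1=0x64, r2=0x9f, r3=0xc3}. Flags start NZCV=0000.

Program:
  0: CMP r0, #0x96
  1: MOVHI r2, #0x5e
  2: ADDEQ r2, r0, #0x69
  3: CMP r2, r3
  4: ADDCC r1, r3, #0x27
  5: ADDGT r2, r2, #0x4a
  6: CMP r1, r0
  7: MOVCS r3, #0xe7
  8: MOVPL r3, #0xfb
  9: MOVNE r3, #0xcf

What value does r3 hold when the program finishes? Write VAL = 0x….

VAL = 0xcf

[0] flags=0010 → (cmp)
[1] flags=0010 HI?T → r2=0x5e
[2] flags=0010 EQ?F → skip
[3] flags=1001 → (cmp)
[4] flags=1001 CC?T → r1=0xea
[5] flags=1001 GT?T → r2=0xa8
[6] flags=0010 → (cmp)
[7] flags=0010 CS?T → r3=0xe7
[8] flags=0010 PL?T → r3=0xfb
[9] flags=0010 NE?T → r3=0xcf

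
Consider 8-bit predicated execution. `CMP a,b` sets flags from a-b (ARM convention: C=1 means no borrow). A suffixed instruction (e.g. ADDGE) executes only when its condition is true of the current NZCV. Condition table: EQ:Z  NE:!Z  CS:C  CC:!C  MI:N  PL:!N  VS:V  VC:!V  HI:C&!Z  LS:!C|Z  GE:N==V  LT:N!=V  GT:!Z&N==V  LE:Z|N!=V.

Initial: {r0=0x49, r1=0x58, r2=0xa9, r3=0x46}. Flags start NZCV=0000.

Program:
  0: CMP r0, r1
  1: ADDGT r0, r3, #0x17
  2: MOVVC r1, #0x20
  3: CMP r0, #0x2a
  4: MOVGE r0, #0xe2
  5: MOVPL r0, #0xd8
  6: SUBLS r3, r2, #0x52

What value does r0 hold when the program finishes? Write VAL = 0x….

0: ✓ CMP  NZCV=1000
1: · ADDGT
2: ✓ MOVVC  r1←0x20
3: ✓ CMP  NZCV=0010
4: ✓ MOVGE  r0←0xe2
5: ✓ MOVPL  r0←0xd8
6: · SUBLS

VAL = 0xd8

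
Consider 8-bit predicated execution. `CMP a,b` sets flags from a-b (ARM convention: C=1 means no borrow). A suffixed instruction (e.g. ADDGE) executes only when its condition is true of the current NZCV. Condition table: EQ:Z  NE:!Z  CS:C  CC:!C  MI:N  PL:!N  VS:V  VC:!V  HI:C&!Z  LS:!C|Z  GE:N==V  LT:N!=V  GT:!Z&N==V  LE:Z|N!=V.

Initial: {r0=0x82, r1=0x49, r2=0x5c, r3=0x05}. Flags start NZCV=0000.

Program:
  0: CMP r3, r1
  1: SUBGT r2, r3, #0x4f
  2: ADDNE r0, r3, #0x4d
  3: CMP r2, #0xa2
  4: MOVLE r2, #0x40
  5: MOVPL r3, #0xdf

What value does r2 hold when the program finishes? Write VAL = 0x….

VAL = 0x5c

0: ✓ CMP  NZCV=1000
1: · SUBGT
2: ✓ ADDNE  r0←0x52
3: ✓ CMP  NZCV=1001
4: · MOVLE
5: · MOVPL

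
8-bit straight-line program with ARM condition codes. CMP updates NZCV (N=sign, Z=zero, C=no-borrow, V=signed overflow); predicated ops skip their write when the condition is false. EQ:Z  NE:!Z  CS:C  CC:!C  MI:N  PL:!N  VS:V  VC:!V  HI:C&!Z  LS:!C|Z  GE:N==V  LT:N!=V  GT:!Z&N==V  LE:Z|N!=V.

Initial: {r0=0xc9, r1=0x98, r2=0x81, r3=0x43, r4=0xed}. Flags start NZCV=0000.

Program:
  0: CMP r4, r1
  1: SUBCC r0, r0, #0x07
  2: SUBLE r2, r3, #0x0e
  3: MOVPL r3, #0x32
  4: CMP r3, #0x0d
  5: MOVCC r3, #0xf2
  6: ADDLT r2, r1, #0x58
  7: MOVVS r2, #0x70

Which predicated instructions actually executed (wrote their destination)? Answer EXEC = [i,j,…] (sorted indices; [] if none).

EXEC = [3]

[0] flags=0010 → (cmp)
[1] flags=0010 CC?F → skip
[2] flags=0010 LE?F → skip
[3] flags=0010 PL?T → r3=0x32
[4] flags=0010 → (cmp)
[5] flags=0010 CC?F → skip
[6] flags=0010 LT?F → skip
[7] flags=0010 VS?F → skip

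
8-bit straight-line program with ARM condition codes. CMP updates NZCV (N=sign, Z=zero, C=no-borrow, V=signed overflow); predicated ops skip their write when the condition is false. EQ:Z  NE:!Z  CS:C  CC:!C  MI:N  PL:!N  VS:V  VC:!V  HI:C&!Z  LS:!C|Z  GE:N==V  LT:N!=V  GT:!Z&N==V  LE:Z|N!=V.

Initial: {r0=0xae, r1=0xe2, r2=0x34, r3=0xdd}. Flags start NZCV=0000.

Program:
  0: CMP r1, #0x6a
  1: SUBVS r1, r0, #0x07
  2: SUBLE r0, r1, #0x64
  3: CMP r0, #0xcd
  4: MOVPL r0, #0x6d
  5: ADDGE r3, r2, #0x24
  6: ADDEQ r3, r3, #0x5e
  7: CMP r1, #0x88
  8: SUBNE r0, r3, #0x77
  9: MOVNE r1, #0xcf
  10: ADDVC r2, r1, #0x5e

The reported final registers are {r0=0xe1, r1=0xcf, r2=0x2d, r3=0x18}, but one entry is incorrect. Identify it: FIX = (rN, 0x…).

FIX = (r3, 0x58)

[0] flags=0011 → (cmp)
[1] flags=0011 VS?T → r1=0xa7
[2] flags=0011 LE?T → r0=0x43
[3] flags=0000 → (cmp)
[4] flags=0000 PL?T → r0=0x6d
[5] flags=0000 GE?T → r3=0x58
[6] flags=0000 EQ?F → skip
[7] flags=0010 → (cmp)
[8] flags=0010 NE?T → r0=0xe1
[9] flags=0010 NE?T → r1=0xcf
[10] flags=0010 VC?T → r2=0x2d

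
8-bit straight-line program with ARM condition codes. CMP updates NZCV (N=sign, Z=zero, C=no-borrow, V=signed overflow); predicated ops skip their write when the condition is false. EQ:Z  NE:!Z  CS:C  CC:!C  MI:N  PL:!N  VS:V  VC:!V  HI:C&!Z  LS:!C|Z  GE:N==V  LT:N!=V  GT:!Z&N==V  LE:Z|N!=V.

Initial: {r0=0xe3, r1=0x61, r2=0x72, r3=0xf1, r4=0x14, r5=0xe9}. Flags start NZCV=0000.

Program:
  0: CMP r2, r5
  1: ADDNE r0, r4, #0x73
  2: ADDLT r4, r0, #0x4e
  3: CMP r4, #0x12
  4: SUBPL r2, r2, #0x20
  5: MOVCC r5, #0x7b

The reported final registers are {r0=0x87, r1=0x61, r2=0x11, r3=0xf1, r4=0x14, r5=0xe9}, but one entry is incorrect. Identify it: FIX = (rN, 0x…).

FIX = (r2, 0x52)

[0] flags=1001 → (cmp)
[1] flags=1001 NE?T → r0=0x87
[2] flags=1001 LT?F → skip
[3] flags=0010 → (cmp)
[4] flags=0010 PL?T → r2=0x52
[5] flags=0010 CC?F → skip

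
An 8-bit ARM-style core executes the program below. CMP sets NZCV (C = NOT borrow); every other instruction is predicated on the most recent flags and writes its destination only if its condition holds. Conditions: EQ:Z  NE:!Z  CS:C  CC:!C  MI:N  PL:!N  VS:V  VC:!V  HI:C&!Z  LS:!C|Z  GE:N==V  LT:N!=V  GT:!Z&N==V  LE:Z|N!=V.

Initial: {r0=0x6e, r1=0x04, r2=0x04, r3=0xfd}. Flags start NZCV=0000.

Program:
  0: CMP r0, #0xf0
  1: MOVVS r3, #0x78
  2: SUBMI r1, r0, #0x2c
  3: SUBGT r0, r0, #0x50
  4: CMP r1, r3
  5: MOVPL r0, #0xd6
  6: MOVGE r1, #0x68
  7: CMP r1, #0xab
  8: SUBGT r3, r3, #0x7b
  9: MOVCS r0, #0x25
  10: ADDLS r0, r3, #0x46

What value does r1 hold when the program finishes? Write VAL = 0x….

[0] flags=0000 → (cmp)
[1] flags=0000 VS?F → skip
[2] flags=0000 MI?F → skip
[3] flags=0000 GT?T → r0=0x1e
[4] flags=0000 → (cmp)
[5] flags=0000 PL?T → r0=0xd6
[6] flags=0000 GE?T → r1=0x68
[7] flags=1001 → (cmp)
[8] flags=1001 GT?T → r3=0x82
[9] flags=1001 CS?F → skip
[10] flags=1001 LS?T → r0=0xc8

VAL = 0x68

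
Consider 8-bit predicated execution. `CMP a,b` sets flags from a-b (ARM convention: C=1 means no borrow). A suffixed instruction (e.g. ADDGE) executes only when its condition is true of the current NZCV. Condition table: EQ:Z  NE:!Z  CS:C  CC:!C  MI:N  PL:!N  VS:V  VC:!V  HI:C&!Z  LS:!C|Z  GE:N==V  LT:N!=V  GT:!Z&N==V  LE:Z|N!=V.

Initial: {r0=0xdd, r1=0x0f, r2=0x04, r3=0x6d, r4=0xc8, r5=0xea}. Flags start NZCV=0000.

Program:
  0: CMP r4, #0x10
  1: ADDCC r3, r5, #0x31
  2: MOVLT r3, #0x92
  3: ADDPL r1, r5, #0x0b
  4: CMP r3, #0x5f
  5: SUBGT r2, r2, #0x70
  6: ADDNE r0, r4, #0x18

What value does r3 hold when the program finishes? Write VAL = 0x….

VAL = 0x92

0: ✓ CMP  NZCV=1010
1: · ADDCC
2: ✓ MOVLT  r3←0x92
3: · ADDPL
4: ✓ CMP  NZCV=0011
5: · SUBGT
6: ✓ ADDNE  r0←0xe0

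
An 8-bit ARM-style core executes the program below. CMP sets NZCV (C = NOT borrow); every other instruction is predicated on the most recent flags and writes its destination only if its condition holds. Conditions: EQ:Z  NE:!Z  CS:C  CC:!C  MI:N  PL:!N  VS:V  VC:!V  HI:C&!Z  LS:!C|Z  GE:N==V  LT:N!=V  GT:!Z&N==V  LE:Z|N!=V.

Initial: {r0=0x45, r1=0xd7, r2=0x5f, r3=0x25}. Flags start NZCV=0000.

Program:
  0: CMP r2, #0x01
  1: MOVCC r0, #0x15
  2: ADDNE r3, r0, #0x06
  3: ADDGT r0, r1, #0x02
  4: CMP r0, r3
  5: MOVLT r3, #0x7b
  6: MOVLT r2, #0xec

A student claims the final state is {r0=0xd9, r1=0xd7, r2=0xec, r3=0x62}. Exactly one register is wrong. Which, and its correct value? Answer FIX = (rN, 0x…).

FIX = (r3, 0x7b)

[0] flags=0010 → (cmp)
[1] flags=0010 CC?F → skip
[2] flags=0010 NE?T → r3=0x4b
[3] flags=0010 GT?T → r0=0xd9
[4] flags=1010 → (cmp)
[5] flags=1010 LT?T → r3=0x7b
[6] flags=1010 LT?T → r2=0xec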